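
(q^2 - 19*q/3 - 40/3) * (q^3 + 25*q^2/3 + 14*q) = q^5 + 2*q^4 - 469*q^3/9 - 1798*q^2/9 - 560*q/3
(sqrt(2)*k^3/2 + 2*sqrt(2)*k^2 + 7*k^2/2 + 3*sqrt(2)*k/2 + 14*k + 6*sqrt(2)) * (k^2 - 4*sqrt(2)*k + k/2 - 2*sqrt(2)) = sqrt(2)*k^5/2 - k^4/2 + 9*sqrt(2)*k^4/4 - 23*sqrt(2)*k^3/2 - 9*k^3/4 - 225*sqrt(2)*k^2/4 - 13*k^2 - 54*k - 25*sqrt(2)*k - 24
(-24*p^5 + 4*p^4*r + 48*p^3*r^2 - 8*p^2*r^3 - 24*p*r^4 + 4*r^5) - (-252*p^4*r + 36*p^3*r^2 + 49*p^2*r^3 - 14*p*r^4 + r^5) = -24*p^5 + 256*p^4*r + 12*p^3*r^2 - 57*p^2*r^3 - 10*p*r^4 + 3*r^5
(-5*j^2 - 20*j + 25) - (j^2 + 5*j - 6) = -6*j^2 - 25*j + 31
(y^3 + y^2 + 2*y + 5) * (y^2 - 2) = y^5 + y^4 + 3*y^2 - 4*y - 10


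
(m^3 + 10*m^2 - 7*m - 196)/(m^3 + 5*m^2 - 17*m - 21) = (m^2 + 3*m - 28)/(m^2 - 2*m - 3)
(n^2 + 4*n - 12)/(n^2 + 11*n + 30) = (n - 2)/(n + 5)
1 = 1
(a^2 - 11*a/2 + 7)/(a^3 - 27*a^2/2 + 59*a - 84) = (a - 2)/(a^2 - 10*a + 24)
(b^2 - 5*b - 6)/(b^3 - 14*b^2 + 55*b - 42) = (b + 1)/(b^2 - 8*b + 7)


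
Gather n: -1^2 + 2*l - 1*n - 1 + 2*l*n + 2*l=4*l + n*(2*l - 1) - 2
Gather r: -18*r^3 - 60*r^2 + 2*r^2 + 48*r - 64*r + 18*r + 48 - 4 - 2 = -18*r^3 - 58*r^2 + 2*r + 42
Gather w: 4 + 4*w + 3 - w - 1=3*w + 6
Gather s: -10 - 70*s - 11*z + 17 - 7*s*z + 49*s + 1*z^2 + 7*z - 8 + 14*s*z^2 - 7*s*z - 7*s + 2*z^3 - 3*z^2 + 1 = s*(14*z^2 - 14*z - 28) + 2*z^3 - 2*z^2 - 4*z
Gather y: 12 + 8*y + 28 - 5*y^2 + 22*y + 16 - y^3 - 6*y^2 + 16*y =-y^3 - 11*y^2 + 46*y + 56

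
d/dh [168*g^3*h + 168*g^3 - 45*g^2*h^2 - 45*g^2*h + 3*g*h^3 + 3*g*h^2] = 3*g*(56*g^2 - 30*g*h - 15*g + 3*h^2 + 2*h)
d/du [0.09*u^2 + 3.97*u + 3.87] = 0.18*u + 3.97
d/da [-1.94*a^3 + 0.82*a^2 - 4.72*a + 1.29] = -5.82*a^2 + 1.64*a - 4.72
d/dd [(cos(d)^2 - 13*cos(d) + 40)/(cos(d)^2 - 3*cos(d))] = 10*(-sin(d) - 12*sin(d)/cos(d)^2 + 8*tan(d))/(cos(d) - 3)^2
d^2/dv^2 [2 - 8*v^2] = -16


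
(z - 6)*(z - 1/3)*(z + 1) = z^3 - 16*z^2/3 - 13*z/3 + 2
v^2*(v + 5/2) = v^3 + 5*v^2/2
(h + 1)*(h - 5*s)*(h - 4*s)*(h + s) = h^4 - 8*h^3*s + h^3 + 11*h^2*s^2 - 8*h^2*s + 20*h*s^3 + 11*h*s^2 + 20*s^3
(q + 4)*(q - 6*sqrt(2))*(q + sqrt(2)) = q^3 - 5*sqrt(2)*q^2 + 4*q^2 - 20*sqrt(2)*q - 12*q - 48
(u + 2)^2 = u^2 + 4*u + 4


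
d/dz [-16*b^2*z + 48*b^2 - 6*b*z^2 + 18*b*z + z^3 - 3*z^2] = -16*b^2 - 12*b*z + 18*b + 3*z^2 - 6*z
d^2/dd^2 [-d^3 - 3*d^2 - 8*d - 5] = -6*d - 6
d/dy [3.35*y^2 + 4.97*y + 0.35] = 6.7*y + 4.97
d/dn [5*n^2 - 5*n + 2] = 10*n - 5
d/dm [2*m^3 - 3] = 6*m^2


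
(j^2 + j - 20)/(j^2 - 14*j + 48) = (j^2 + j - 20)/(j^2 - 14*j + 48)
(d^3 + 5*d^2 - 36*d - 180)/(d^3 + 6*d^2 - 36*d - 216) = (d + 5)/(d + 6)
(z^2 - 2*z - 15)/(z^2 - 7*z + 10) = (z + 3)/(z - 2)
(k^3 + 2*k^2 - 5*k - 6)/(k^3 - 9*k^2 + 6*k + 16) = (k + 3)/(k - 8)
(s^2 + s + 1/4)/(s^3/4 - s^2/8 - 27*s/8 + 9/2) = 2*(4*s^2 + 4*s + 1)/(2*s^3 - s^2 - 27*s + 36)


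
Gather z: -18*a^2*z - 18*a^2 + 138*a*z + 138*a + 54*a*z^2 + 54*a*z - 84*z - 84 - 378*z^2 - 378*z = -18*a^2 + 138*a + z^2*(54*a - 378) + z*(-18*a^2 + 192*a - 462) - 84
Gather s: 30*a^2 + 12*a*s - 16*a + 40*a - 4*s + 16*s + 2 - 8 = 30*a^2 + 24*a + s*(12*a + 12) - 6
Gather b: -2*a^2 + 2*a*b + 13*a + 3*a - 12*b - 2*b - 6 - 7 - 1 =-2*a^2 + 16*a + b*(2*a - 14) - 14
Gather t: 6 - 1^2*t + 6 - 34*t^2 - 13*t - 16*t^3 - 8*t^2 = -16*t^3 - 42*t^2 - 14*t + 12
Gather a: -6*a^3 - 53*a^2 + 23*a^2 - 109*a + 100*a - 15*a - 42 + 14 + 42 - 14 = -6*a^3 - 30*a^2 - 24*a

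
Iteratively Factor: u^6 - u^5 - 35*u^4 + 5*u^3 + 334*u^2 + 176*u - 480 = (u + 4)*(u^5 - 5*u^4 - 15*u^3 + 65*u^2 + 74*u - 120) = (u + 3)*(u + 4)*(u^4 - 8*u^3 + 9*u^2 + 38*u - 40) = (u + 2)*(u + 3)*(u + 4)*(u^3 - 10*u^2 + 29*u - 20) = (u - 1)*(u + 2)*(u + 3)*(u + 4)*(u^2 - 9*u + 20) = (u - 4)*(u - 1)*(u + 2)*(u + 3)*(u + 4)*(u - 5)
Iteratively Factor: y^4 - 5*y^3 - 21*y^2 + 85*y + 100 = (y + 4)*(y^3 - 9*y^2 + 15*y + 25) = (y + 1)*(y + 4)*(y^2 - 10*y + 25) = (y - 5)*(y + 1)*(y + 4)*(y - 5)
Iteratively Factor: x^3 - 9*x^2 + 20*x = (x)*(x^2 - 9*x + 20) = x*(x - 5)*(x - 4)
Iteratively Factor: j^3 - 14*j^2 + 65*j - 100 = (j - 5)*(j^2 - 9*j + 20) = (j - 5)*(j - 4)*(j - 5)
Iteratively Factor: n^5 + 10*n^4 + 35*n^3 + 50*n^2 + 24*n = (n + 4)*(n^4 + 6*n^3 + 11*n^2 + 6*n) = (n + 1)*(n + 4)*(n^3 + 5*n^2 + 6*n) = (n + 1)*(n + 3)*(n + 4)*(n^2 + 2*n) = (n + 1)*(n + 2)*(n + 3)*(n + 4)*(n)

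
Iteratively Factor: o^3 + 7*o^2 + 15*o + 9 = (o + 3)*(o^2 + 4*o + 3) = (o + 1)*(o + 3)*(o + 3)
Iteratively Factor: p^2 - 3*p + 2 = (p - 2)*(p - 1)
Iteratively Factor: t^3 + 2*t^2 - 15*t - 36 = (t + 3)*(t^2 - t - 12) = (t - 4)*(t + 3)*(t + 3)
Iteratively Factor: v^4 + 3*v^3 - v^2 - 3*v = (v - 1)*(v^3 + 4*v^2 + 3*v) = v*(v - 1)*(v^2 + 4*v + 3) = v*(v - 1)*(v + 1)*(v + 3)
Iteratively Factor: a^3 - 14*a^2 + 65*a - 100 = (a - 5)*(a^2 - 9*a + 20) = (a - 5)*(a - 4)*(a - 5)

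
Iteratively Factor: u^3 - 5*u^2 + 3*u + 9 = (u - 3)*(u^2 - 2*u - 3) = (u - 3)^2*(u + 1)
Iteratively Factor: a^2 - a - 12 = (a - 4)*(a + 3)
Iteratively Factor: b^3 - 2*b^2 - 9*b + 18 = (b - 3)*(b^2 + b - 6) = (b - 3)*(b - 2)*(b + 3)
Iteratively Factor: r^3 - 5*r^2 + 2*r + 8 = (r - 2)*(r^2 - 3*r - 4) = (r - 2)*(r + 1)*(r - 4)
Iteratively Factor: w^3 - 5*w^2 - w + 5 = (w + 1)*(w^2 - 6*w + 5) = (w - 1)*(w + 1)*(w - 5)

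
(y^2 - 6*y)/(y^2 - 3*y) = (y - 6)/(y - 3)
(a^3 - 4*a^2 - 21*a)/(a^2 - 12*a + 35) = a*(a + 3)/(a - 5)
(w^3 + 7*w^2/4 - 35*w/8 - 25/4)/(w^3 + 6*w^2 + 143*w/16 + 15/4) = 2*(2*w^2 + w - 10)/(4*w^2 + 19*w + 12)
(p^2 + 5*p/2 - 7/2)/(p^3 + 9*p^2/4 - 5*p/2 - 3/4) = 2*(2*p + 7)/(4*p^2 + 13*p + 3)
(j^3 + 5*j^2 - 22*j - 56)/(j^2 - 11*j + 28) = (j^2 + 9*j + 14)/(j - 7)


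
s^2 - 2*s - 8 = (s - 4)*(s + 2)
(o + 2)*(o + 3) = o^2 + 5*o + 6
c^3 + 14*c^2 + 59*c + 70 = (c + 2)*(c + 5)*(c + 7)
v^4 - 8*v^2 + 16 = (v - 2)^2*(v + 2)^2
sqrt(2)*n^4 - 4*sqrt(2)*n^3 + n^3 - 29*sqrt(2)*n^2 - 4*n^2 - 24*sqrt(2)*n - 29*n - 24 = (n - 8)*(n + 1)*(n + 3)*(sqrt(2)*n + 1)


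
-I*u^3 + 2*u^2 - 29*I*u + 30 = (u - 5*I)*(u + 6*I)*(-I*u + 1)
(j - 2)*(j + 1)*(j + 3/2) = j^3 + j^2/2 - 7*j/2 - 3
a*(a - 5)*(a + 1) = a^3 - 4*a^2 - 5*a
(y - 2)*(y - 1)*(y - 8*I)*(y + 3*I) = y^4 - 3*y^3 - 5*I*y^3 + 26*y^2 + 15*I*y^2 - 72*y - 10*I*y + 48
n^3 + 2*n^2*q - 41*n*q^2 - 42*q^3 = (n - 6*q)*(n + q)*(n + 7*q)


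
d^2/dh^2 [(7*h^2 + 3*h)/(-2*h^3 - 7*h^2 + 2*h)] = 2*(-28*h^3 - 36*h^2 - 210*h - 257)/(8*h^6 + 84*h^5 + 270*h^4 + 175*h^3 - 270*h^2 + 84*h - 8)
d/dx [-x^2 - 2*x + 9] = -2*x - 2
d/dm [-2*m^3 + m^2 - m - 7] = -6*m^2 + 2*m - 1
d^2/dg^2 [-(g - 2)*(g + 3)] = -2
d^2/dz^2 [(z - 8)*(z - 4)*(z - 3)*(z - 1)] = 12*z^2 - 96*z + 166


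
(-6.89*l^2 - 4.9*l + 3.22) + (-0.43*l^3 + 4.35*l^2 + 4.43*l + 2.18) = -0.43*l^3 - 2.54*l^2 - 0.470000000000001*l + 5.4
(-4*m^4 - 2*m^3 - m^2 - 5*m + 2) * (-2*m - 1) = 8*m^5 + 8*m^4 + 4*m^3 + 11*m^2 + m - 2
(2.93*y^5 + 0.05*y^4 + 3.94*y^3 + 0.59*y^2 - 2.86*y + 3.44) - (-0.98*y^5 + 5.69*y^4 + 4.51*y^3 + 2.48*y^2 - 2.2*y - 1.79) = 3.91*y^5 - 5.64*y^4 - 0.57*y^3 - 1.89*y^2 - 0.66*y + 5.23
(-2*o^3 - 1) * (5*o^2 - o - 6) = -10*o^5 + 2*o^4 + 12*o^3 - 5*o^2 + o + 6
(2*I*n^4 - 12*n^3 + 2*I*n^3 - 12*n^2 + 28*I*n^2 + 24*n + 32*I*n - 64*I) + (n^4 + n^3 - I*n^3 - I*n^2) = n^4 + 2*I*n^4 - 11*n^3 + I*n^3 - 12*n^2 + 27*I*n^2 + 24*n + 32*I*n - 64*I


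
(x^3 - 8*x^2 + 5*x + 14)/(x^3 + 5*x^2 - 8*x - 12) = (x - 7)/(x + 6)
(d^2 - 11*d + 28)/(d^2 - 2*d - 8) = (d - 7)/(d + 2)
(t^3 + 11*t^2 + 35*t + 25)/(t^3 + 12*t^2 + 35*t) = (t^2 + 6*t + 5)/(t*(t + 7))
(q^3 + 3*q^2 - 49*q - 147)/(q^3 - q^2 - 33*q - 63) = (q + 7)/(q + 3)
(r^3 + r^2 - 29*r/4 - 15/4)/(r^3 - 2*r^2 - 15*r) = (r^2 - 2*r - 5/4)/(r*(r - 5))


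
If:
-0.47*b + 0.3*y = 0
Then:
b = 0.638297872340426*y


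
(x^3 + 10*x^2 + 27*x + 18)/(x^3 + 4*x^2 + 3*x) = (x + 6)/x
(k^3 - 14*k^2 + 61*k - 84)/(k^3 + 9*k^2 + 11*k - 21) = (k^3 - 14*k^2 + 61*k - 84)/(k^3 + 9*k^2 + 11*k - 21)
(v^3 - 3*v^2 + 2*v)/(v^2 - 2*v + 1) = v*(v - 2)/(v - 1)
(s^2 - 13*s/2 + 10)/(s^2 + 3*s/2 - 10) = (s - 4)/(s + 4)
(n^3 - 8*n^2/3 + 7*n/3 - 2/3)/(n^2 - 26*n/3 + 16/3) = (n^2 - 2*n + 1)/(n - 8)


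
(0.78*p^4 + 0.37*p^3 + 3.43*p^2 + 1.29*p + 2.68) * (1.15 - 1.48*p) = -1.1544*p^5 + 0.3494*p^4 - 4.6509*p^3 + 2.0353*p^2 - 2.4829*p + 3.082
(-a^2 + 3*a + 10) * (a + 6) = -a^3 - 3*a^2 + 28*a + 60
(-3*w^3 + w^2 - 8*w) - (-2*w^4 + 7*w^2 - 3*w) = 2*w^4 - 3*w^3 - 6*w^2 - 5*w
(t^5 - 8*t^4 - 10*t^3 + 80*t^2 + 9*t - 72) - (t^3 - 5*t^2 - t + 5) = t^5 - 8*t^4 - 11*t^3 + 85*t^2 + 10*t - 77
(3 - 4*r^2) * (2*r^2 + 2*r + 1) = -8*r^4 - 8*r^3 + 2*r^2 + 6*r + 3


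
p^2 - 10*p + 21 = (p - 7)*(p - 3)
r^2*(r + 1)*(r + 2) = r^4 + 3*r^3 + 2*r^2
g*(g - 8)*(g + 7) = g^3 - g^2 - 56*g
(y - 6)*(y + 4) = y^2 - 2*y - 24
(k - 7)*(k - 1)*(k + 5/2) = k^3 - 11*k^2/2 - 13*k + 35/2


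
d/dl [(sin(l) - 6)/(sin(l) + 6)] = 12*cos(l)/(sin(l) + 6)^2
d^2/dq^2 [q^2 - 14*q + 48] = 2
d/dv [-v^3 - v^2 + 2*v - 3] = -3*v^2 - 2*v + 2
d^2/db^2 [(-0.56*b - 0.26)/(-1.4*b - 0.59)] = 0.0940799999999999/(1.4*b + 0.59)^3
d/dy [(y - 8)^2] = 2*y - 16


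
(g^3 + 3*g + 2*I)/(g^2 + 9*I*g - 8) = (g^2 - I*g + 2)/(g + 8*I)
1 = 1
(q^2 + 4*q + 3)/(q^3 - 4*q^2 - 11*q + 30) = (q + 1)/(q^2 - 7*q + 10)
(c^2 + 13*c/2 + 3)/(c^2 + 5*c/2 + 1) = (c + 6)/(c + 2)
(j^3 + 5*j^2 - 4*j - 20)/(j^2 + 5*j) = j - 4/j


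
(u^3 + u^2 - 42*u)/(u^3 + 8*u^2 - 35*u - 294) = u/(u + 7)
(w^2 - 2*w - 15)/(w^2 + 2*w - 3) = (w - 5)/(w - 1)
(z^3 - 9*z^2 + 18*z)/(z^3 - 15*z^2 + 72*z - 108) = z/(z - 6)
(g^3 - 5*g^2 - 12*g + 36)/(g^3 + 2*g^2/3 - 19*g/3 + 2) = 3*(g - 6)/(3*g - 1)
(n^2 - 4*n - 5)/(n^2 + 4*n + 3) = (n - 5)/(n + 3)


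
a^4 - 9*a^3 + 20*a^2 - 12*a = a*(a - 6)*(a - 2)*(a - 1)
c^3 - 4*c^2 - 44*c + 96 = (c - 8)*(c - 2)*(c + 6)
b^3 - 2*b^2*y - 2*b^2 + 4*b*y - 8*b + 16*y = (b - 4)*(b + 2)*(b - 2*y)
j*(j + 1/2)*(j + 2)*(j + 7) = j^4 + 19*j^3/2 + 37*j^2/2 + 7*j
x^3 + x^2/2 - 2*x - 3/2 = (x - 3/2)*(x + 1)^2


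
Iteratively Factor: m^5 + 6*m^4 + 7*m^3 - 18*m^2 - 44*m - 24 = (m + 3)*(m^4 + 3*m^3 - 2*m^2 - 12*m - 8) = (m + 1)*(m + 3)*(m^3 + 2*m^2 - 4*m - 8) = (m - 2)*(m + 1)*(m + 3)*(m^2 + 4*m + 4) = (m - 2)*(m + 1)*(m + 2)*(m + 3)*(m + 2)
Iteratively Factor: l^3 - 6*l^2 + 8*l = (l - 4)*(l^2 - 2*l) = (l - 4)*(l - 2)*(l)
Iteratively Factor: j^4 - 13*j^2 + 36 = (j - 2)*(j^3 + 2*j^2 - 9*j - 18) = (j - 3)*(j - 2)*(j^2 + 5*j + 6) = (j - 3)*(j - 2)*(j + 3)*(j + 2)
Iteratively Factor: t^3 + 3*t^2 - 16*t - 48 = (t - 4)*(t^2 + 7*t + 12) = (t - 4)*(t + 4)*(t + 3)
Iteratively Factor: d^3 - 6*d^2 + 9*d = (d - 3)*(d^2 - 3*d) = (d - 3)^2*(d)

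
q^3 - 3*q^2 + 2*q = q*(q - 2)*(q - 1)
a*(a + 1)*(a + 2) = a^3 + 3*a^2 + 2*a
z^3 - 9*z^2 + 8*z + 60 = (z - 6)*(z - 5)*(z + 2)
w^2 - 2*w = w*(w - 2)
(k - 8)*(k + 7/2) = k^2 - 9*k/2 - 28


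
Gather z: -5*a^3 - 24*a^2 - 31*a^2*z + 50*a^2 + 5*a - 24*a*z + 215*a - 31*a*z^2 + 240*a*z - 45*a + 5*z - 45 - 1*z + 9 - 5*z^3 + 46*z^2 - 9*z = -5*a^3 + 26*a^2 + 175*a - 5*z^3 + z^2*(46 - 31*a) + z*(-31*a^2 + 216*a - 5) - 36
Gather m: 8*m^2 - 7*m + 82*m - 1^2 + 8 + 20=8*m^2 + 75*m + 27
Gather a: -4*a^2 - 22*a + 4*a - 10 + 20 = -4*a^2 - 18*a + 10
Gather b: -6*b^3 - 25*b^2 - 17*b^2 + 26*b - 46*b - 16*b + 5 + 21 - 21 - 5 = -6*b^3 - 42*b^2 - 36*b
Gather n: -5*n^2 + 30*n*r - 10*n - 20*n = -5*n^2 + n*(30*r - 30)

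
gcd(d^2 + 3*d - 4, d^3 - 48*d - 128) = d + 4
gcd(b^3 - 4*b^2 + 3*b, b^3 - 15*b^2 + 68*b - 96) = b - 3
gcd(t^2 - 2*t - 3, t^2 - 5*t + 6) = t - 3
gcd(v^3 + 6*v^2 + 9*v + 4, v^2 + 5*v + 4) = v^2 + 5*v + 4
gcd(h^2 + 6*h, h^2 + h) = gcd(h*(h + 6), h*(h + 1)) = h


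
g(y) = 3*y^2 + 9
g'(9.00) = 54.00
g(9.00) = 252.00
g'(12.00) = 72.00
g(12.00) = 441.00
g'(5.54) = 33.24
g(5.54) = 101.07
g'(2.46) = 14.76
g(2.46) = 27.15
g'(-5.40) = -32.40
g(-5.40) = 96.48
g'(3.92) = 23.52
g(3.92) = 55.10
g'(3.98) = 23.88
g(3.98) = 56.52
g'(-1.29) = -7.74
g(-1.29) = 13.99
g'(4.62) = 27.72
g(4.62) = 73.03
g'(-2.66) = -15.96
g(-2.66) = 30.23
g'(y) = 6*y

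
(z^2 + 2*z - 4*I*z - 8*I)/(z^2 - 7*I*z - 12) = (z + 2)/(z - 3*I)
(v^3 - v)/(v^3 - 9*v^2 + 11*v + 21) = v*(v - 1)/(v^2 - 10*v + 21)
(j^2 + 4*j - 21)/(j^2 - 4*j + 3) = (j + 7)/(j - 1)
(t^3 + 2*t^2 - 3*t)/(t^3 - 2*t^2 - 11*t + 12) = t/(t - 4)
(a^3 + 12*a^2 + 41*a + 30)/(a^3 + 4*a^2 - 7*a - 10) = (a + 6)/(a - 2)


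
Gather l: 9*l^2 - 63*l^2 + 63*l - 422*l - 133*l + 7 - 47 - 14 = -54*l^2 - 492*l - 54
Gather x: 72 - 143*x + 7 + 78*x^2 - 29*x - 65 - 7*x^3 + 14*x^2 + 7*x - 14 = -7*x^3 + 92*x^2 - 165*x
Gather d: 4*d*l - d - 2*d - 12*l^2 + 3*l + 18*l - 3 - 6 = d*(4*l - 3) - 12*l^2 + 21*l - 9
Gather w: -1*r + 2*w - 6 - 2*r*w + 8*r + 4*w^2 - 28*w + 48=7*r + 4*w^2 + w*(-2*r - 26) + 42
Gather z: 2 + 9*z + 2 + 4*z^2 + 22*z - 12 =4*z^2 + 31*z - 8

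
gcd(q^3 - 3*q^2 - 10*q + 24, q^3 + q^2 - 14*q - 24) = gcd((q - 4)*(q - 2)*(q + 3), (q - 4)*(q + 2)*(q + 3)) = q^2 - q - 12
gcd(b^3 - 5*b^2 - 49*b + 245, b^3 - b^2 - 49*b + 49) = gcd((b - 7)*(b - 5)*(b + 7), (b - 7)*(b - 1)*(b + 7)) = b^2 - 49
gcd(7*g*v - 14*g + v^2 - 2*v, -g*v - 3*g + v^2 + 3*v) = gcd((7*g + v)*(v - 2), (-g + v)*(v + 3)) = 1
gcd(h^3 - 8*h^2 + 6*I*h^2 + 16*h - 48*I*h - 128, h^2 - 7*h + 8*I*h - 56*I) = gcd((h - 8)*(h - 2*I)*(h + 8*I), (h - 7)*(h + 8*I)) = h + 8*I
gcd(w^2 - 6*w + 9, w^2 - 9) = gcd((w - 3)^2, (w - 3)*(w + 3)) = w - 3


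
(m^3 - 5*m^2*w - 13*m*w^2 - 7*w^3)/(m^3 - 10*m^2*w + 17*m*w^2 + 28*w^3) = (-m - w)/(-m + 4*w)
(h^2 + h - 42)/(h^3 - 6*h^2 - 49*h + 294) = 1/(h - 7)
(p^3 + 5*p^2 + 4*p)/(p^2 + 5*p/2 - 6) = 2*p*(p + 1)/(2*p - 3)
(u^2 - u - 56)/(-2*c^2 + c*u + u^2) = (u^2 - u - 56)/(-2*c^2 + c*u + u^2)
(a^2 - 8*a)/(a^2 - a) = (a - 8)/(a - 1)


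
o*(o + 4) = o^2 + 4*o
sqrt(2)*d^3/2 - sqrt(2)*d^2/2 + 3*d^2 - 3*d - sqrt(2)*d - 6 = (d - 2)*(d + 3*sqrt(2))*(sqrt(2)*d/2 + sqrt(2)/2)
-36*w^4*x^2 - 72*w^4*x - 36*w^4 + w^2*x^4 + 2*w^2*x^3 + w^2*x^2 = (-6*w + x)*(6*w + x)*(w*x + w)^2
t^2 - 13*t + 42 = (t - 7)*(t - 6)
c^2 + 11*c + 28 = (c + 4)*(c + 7)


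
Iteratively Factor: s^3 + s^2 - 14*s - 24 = (s + 3)*(s^2 - 2*s - 8) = (s - 4)*(s + 3)*(s + 2)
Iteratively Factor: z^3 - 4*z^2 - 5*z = (z + 1)*(z^2 - 5*z) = (z - 5)*(z + 1)*(z)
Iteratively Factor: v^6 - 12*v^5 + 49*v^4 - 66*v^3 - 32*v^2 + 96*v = (v)*(v^5 - 12*v^4 + 49*v^3 - 66*v^2 - 32*v + 96) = v*(v - 4)*(v^4 - 8*v^3 + 17*v^2 + 2*v - 24) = v*(v - 4)*(v - 2)*(v^3 - 6*v^2 + 5*v + 12) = v*(v - 4)*(v - 2)*(v + 1)*(v^2 - 7*v + 12) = v*(v - 4)^2*(v - 2)*(v + 1)*(v - 3)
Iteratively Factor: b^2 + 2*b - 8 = (b - 2)*(b + 4)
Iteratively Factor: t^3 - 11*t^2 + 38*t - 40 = (t - 4)*(t^2 - 7*t + 10) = (t - 5)*(t - 4)*(t - 2)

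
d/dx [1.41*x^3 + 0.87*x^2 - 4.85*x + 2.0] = 4.23*x^2 + 1.74*x - 4.85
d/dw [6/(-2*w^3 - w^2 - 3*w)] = 6*(6*w^2 + 2*w + 3)/(w^2*(2*w^2 + w + 3)^2)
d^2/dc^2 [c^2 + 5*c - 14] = 2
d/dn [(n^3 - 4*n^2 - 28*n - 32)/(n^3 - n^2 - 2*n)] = (3*n^4 + 52*n^3 + 76*n^2 - 64*n - 64)/(n^2*(n^4 - 2*n^3 - 3*n^2 + 4*n + 4))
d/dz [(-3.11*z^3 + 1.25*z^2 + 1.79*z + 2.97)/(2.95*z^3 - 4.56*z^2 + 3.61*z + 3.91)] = (10.4941*z^4 - 33.0152*z^3 - 50.0899*z^2 + 36.8614*z - 3.7228)/(8.7025*z^6 - 26.904*z^5 + 42.0926*z^4 - 9.85419999999999*z^3 - 22.6271*z^2 + 28.2302*z + 15.2881)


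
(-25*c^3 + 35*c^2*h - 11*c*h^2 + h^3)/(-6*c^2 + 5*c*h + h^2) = (25*c^2 - 10*c*h + h^2)/(6*c + h)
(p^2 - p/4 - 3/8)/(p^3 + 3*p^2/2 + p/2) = (p - 3/4)/(p*(p + 1))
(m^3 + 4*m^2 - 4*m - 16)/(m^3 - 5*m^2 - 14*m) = (m^2 + 2*m - 8)/(m*(m - 7))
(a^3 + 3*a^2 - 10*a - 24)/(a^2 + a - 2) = (a^2 + a - 12)/(a - 1)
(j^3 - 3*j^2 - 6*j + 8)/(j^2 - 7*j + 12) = (j^2 + j - 2)/(j - 3)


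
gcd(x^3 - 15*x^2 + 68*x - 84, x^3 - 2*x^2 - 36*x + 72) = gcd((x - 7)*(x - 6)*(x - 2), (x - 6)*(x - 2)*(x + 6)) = x^2 - 8*x + 12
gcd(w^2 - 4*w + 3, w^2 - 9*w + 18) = w - 3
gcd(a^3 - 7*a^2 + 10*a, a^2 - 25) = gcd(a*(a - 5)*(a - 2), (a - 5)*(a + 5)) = a - 5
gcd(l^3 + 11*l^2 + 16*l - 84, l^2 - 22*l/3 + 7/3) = 1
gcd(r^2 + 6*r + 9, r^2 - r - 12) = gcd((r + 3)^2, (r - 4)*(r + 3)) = r + 3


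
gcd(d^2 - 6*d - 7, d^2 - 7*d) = d - 7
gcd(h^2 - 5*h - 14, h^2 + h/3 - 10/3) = h + 2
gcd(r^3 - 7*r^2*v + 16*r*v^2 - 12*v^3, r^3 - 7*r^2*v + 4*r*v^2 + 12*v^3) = r - 2*v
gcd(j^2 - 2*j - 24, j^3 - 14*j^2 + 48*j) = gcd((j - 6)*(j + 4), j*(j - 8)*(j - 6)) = j - 6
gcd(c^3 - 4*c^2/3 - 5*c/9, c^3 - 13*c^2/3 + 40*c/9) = c^2 - 5*c/3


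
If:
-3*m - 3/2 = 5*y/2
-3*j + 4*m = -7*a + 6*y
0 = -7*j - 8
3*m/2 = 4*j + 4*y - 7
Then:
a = 374/147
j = -8/7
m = -326/147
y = 101/49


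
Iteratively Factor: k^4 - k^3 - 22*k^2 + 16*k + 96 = (k + 4)*(k^3 - 5*k^2 - 2*k + 24) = (k - 3)*(k + 4)*(k^2 - 2*k - 8) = (k - 4)*(k - 3)*(k + 4)*(k + 2)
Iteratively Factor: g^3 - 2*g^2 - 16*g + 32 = (g + 4)*(g^2 - 6*g + 8) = (g - 4)*(g + 4)*(g - 2)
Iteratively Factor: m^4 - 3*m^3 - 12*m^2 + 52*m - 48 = (m - 2)*(m^3 - m^2 - 14*m + 24) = (m - 2)^2*(m^2 + m - 12) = (m - 3)*(m - 2)^2*(m + 4)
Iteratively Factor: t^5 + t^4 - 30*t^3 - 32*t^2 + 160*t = (t + 4)*(t^4 - 3*t^3 - 18*t^2 + 40*t) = (t - 5)*(t + 4)*(t^3 + 2*t^2 - 8*t) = (t - 5)*(t + 4)^2*(t^2 - 2*t) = t*(t - 5)*(t + 4)^2*(t - 2)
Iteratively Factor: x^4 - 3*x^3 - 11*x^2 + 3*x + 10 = (x + 2)*(x^3 - 5*x^2 - x + 5) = (x + 1)*(x + 2)*(x^2 - 6*x + 5) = (x - 5)*(x + 1)*(x + 2)*(x - 1)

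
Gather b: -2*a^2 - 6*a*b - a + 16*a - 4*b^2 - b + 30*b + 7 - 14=-2*a^2 + 15*a - 4*b^2 + b*(29 - 6*a) - 7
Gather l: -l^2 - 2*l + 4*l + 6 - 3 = -l^2 + 2*l + 3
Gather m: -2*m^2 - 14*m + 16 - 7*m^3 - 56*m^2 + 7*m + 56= -7*m^3 - 58*m^2 - 7*m + 72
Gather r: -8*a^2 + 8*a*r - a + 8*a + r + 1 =-8*a^2 + 7*a + r*(8*a + 1) + 1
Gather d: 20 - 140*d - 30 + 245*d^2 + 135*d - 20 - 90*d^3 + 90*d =-90*d^3 + 245*d^2 + 85*d - 30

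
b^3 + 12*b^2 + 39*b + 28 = (b + 1)*(b + 4)*(b + 7)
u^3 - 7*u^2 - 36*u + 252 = (u - 7)*(u - 6)*(u + 6)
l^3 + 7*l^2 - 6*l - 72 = (l - 3)*(l + 4)*(l + 6)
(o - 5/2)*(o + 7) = o^2 + 9*o/2 - 35/2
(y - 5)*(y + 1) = y^2 - 4*y - 5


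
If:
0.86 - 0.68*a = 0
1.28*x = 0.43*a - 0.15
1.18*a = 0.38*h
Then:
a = 1.26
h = 3.93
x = 0.31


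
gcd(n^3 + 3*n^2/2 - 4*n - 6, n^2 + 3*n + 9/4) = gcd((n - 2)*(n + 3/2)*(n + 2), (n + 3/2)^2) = n + 3/2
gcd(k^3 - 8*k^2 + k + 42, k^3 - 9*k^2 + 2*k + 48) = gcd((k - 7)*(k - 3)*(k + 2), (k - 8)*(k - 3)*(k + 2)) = k^2 - k - 6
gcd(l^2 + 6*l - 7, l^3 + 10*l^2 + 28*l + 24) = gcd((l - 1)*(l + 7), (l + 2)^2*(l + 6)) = 1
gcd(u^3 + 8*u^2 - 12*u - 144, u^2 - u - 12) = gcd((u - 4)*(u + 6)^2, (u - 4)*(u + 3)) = u - 4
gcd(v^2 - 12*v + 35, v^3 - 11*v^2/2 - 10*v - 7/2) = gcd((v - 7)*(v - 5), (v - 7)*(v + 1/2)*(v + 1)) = v - 7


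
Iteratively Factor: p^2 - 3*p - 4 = (p + 1)*(p - 4)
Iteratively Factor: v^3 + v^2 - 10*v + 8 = (v - 2)*(v^2 + 3*v - 4) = (v - 2)*(v + 4)*(v - 1)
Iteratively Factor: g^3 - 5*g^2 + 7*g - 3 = (g - 1)*(g^2 - 4*g + 3) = (g - 3)*(g - 1)*(g - 1)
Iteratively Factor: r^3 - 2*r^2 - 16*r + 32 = (r + 4)*(r^2 - 6*r + 8) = (r - 2)*(r + 4)*(r - 4)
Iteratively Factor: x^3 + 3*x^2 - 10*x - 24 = (x + 4)*(x^2 - x - 6) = (x + 2)*(x + 4)*(x - 3)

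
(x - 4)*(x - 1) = x^2 - 5*x + 4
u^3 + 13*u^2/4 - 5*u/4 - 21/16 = (u - 3/4)*(u + 1/2)*(u + 7/2)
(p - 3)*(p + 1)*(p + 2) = p^3 - 7*p - 6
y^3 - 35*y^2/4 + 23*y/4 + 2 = (y - 8)*(y - 1)*(y + 1/4)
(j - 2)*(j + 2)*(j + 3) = j^3 + 3*j^2 - 4*j - 12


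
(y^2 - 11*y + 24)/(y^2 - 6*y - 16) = (y - 3)/(y + 2)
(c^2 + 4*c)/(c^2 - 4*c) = (c + 4)/(c - 4)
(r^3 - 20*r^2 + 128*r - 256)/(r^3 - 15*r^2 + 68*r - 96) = (r - 8)/(r - 3)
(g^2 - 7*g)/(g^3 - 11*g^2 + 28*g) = 1/(g - 4)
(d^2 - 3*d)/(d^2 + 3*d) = (d - 3)/(d + 3)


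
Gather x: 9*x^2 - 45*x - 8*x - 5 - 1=9*x^2 - 53*x - 6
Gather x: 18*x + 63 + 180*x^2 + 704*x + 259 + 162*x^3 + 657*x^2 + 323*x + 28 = 162*x^3 + 837*x^2 + 1045*x + 350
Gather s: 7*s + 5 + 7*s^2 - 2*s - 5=7*s^2 + 5*s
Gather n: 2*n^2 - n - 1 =2*n^2 - n - 1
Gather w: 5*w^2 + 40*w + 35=5*w^2 + 40*w + 35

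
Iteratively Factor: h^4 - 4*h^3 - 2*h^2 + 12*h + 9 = (h - 3)*(h^3 - h^2 - 5*h - 3) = (h - 3)*(h + 1)*(h^2 - 2*h - 3) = (h - 3)^2*(h + 1)*(h + 1)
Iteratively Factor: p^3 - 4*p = (p + 2)*(p^2 - 2*p) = (p - 2)*(p + 2)*(p)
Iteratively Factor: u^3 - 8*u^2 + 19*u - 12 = (u - 1)*(u^2 - 7*u + 12) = (u - 3)*(u - 1)*(u - 4)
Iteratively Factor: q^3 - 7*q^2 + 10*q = (q - 2)*(q^2 - 5*q) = (q - 5)*(q - 2)*(q)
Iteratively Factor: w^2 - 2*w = (w)*(w - 2)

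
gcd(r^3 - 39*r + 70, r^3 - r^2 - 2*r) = r - 2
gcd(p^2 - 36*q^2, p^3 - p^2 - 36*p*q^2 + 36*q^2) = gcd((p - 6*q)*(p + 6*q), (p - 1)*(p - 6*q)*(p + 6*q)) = p^2 - 36*q^2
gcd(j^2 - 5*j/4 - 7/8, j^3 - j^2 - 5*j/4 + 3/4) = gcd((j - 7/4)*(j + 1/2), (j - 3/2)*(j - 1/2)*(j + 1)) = 1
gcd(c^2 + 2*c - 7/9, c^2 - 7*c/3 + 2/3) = c - 1/3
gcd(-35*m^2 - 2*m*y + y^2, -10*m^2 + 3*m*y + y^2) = 5*m + y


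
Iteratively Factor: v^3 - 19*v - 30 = (v + 3)*(v^2 - 3*v - 10) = (v - 5)*(v + 3)*(v + 2)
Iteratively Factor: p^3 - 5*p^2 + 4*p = (p - 1)*(p^2 - 4*p) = p*(p - 1)*(p - 4)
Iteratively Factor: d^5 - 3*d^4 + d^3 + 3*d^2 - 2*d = (d + 1)*(d^4 - 4*d^3 + 5*d^2 - 2*d) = (d - 2)*(d + 1)*(d^3 - 2*d^2 + d) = (d - 2)*(d - 1)*(d + 1)*(d^2 - d) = d*(d - 2)*(d - 1)*(d + 1)*(d - 1)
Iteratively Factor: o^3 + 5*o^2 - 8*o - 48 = (o + 4)*(o^2 + o - 12) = (o + 4)^2*(o - 3)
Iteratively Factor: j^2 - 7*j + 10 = (j - 2)*(j - 5)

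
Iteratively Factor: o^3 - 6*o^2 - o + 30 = (o - 5)*(o^2 - o - 6) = (o - 5)*(o - 3)*(o + 2)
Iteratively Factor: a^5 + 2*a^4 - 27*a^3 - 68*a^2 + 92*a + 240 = (a - 2)*(a^4 + 4*a^3 - 19*a^2 - 106*a - 120) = (a - 5)*(a - 2)*(a^3 + 9*a^2 + 26*a + 24) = (a - 5)*(a - 2)*(a + 3)*(a^2 + 6*a + 8) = (a - 5)*(a - 2)*(a + 2)*(a + 3)*(a + 4)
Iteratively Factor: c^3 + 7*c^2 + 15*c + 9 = (c + 3)*(c^2 + 4*c + 3) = (c + 1)*(c + 3)*(c + 3)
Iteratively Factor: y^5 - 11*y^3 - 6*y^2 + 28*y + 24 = (y + 2)*(y^4 - 2*y^3 - 7*y^2 + 8*y + 12) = (y - 2)*(y + 2)*(y^3 - 7*y - 6) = (y - 2)*(y + 1)*(y + 2)*(y^2 - y - 6) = (y - 2)*(y + 1)*(y + 2)^2*(y - 3)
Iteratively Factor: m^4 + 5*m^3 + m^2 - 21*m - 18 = (m + 3)*(m^3 + 2*m^2 - 5*m - 6) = (m + 3)^2*(m^2 - m - 2) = (m - 2)*(m + 3)^2*(m + 1)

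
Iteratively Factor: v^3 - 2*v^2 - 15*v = (v - 5)*(v^2 + 3*v) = (v - 5)*(v + 3)*(v)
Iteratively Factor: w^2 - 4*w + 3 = (w - 3)*(w - 1)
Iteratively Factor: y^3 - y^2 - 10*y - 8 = (y + 1)*(y^2 - 2*y - 8) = (y + 1)*(y + 2)*(y - 4)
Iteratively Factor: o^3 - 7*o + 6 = (o + 3)*(o^2 - 3*o + 2) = (o - 1)*(o + 3)*(o - 2)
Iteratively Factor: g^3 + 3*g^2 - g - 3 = (g + 1)*(g^2 + 2*g - 3) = (g + 1)*(g + 3)*(g - 1)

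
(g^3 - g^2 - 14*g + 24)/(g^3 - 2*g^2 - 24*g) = (g^2 - 5*g + 6)/(g*(g - 6))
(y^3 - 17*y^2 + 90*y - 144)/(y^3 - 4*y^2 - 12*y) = (y^2 - 11*y + 24)/(y*(y + 2))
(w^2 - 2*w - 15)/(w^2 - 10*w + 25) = (w + 3)/(w - 5)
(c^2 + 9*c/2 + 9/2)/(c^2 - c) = (2*c^2 + 9*c + 9)/(2*c*(c - 1))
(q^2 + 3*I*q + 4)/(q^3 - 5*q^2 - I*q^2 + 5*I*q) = (q + 4*I)/(q*(q - 5))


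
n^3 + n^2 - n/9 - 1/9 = (n - 1/3)*(n + 1/3)*(n + 1)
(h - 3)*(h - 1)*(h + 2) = h^3 - 2*h^2 - 5*h + 6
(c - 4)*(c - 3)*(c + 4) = c^3 - 3*c^2 - 16*c + 48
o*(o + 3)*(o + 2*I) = o^3 + 3*o^2 + 2*I*o^2 + 6*I*o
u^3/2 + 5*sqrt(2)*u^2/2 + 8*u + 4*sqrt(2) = (u/2 + sqrt(2))*(u + sqrt(2))*(u + 2*sqrt(2))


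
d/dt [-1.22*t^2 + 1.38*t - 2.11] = 1.38 - 2.44*t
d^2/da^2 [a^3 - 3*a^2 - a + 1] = 6*a - 6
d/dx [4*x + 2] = 4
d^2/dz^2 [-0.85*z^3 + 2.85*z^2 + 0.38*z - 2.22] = 5.7 - 5.1*z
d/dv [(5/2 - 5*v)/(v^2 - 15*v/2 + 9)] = 5*(4*v^2 - 4*v - 21)/(4*v^4 - 60*v^3 + 297*v^2 - 540*v + 324)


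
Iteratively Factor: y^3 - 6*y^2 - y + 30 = (y - 3)*(y^2 - 3*y - 10) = (y - 5)*(y - 3)*(y + 2)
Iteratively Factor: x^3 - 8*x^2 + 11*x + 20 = (x - 4)*(x^2 - 4*x - 5) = (x - 5)*(x - 4)*(x + 1)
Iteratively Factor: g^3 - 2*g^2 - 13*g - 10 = (g - 5)*(g^2 + 3*g + 2) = (g - 5)*(g + 2)*(g + 1)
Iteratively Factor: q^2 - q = (q)*(q - 1)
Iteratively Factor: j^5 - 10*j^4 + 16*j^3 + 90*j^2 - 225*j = (j - 5)*(j^4 - 5*j^3 - 9*j^2 + 45*j) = (j - 5)^2*(j^3 - 9*j) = j*(j - 5)^2*(j^2 - 9) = j*(j - 5)^2*(j + 3)*(j - 3)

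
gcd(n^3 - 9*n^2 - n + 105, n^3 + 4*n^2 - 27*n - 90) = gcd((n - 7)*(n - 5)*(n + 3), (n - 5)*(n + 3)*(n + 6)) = n^2 - 2*n - 15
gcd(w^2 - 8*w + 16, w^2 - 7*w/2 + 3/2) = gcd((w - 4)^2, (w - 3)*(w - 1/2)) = 1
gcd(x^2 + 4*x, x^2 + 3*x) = x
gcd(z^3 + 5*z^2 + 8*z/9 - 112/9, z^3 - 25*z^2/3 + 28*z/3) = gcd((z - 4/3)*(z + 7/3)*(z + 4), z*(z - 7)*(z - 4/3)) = z - 4/3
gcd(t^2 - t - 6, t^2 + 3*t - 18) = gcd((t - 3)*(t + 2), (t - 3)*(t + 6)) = t - 3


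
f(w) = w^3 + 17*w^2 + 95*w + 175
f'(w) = 3*w^2 + 34*w + 95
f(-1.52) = 66.36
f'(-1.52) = 50.25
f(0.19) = 193.67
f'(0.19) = 101.57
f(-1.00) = 96.00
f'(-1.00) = 64.00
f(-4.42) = 0.87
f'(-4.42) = 3.33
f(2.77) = 589.84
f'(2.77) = 212.20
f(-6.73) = 0.81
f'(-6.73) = 2.06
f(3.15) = 674.19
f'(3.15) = 231.87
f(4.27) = 968.46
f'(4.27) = 294.88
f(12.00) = 5491.00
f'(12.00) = 935.00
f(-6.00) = 1.00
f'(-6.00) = -1.00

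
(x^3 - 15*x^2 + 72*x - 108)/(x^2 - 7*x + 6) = (x^2 - 9*x + 18)/(x - 1)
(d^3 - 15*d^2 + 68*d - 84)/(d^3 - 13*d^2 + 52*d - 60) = (d - 7)/(d - 5)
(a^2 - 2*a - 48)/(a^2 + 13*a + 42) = (a - 8)/(a + 7)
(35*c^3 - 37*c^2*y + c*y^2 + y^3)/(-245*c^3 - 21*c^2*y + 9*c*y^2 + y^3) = (-c + y)/(7*c + y)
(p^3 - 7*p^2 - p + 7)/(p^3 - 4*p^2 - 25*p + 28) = (p + 1)/(p + 4)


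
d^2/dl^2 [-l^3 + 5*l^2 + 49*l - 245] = 10 - 6*l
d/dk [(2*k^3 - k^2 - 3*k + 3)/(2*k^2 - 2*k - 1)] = (4*k^4 - 8*k^3 + 2*k^2 - 10*k + 9)/(4*k^4 - 8*k^3 + 4*k + 1)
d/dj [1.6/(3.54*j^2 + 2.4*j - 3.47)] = (-11.328*j - 3.84)/(3.54*j^2 + 2.4*j - 3.47)^2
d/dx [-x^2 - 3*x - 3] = -2*x - 3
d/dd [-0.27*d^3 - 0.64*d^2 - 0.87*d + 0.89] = -0.81*d^2 - 1.28*d - 0.87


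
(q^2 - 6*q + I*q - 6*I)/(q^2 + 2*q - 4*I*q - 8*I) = (q^2 + q*(-6 + I) - 6*I)/(q^2 + q*(2 - 4*I) - 8*I)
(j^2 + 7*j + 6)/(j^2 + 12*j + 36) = (j + 1)/(j + 6)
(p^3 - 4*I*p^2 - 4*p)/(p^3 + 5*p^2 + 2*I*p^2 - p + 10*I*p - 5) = p*(p^2 - 4*I*p - 4)/(p^3 + p^2*(5 + 2*I) + p*(-1 + 10*I) - 5)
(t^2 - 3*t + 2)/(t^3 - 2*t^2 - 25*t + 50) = (t - 1)/(t^2 - 25)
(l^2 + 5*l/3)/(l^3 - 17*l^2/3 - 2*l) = (3*l + 5)/(3*l^2 - 17*l - 6)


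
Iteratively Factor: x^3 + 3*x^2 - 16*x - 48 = (x + 3)*(x^2 - 16) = (x - 4)*(x + 3)*(x + 4)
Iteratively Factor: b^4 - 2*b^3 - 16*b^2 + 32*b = (b - 4)*(b^3 + 2*b^2 - 8*b) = b*(b - 4)*(b^2 + 2*b - 8) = b*(b - 4)*(b + 4)*(b - 2)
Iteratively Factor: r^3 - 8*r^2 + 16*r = (r)*(r^2 - 8*r + 16) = r*(r - 4)*(r - 4)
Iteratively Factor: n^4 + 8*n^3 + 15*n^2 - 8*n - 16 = (n - 1)*(n^3 + 9*n^2 + 24*n + 16) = (n - 1)*(n + 4)*(n^2 + 5*n + 4) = (n - 1)*(n + 4)^2*(n + 1)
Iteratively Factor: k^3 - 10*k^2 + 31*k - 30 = (k - 5)*(k^2 - 5*k + 6) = (k - 5)*(k - 2)*(k - 3)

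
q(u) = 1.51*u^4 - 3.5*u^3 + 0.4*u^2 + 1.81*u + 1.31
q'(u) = 6.04*u^3 - 10.5*u^2 + 0.8*u + 1.81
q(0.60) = 1.98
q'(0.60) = -0.19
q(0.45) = 1.95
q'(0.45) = 0.59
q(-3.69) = 455.88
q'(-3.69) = -447.58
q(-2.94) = 201.20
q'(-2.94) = -244.79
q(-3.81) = 511.98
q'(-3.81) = -487.71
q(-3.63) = 429.61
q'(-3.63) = -428.36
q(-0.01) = 1.29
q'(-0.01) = 1.80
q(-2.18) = 69.63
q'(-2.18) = -112.41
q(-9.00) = 12476.03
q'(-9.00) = -5259.05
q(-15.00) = 88320.41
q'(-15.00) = -22757.69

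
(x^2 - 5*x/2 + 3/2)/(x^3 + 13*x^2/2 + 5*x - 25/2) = (2*x - 3)/(2*x^2 + 15*x + 25)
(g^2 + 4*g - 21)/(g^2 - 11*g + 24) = (g + 7)/(g - 8)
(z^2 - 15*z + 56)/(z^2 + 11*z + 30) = (z^2 - 15*z + 56)/(z^2 + 11*z + 30)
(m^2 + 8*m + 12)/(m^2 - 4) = (m + 6)/(m - 2)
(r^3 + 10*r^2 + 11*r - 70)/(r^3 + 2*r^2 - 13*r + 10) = (r + 7)/(r - 1)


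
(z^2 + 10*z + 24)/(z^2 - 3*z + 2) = (z^2 + 10*z + 24)/(z^2 - 3*z + 2)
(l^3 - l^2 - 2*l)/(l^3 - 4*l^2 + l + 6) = l/(l - 3)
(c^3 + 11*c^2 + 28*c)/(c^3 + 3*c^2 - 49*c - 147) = c*(c + 4)/(c^2 - 4*c - 21)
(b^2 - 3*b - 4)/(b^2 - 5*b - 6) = (b - 4)/(b - 6)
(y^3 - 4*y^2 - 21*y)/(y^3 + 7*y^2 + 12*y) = (y - 7)/(y + 4)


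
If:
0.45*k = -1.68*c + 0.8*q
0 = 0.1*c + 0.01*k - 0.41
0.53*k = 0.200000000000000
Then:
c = 4.06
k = 0.38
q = 8.74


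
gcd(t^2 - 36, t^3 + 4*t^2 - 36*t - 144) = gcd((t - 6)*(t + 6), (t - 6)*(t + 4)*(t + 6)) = t^2 - 36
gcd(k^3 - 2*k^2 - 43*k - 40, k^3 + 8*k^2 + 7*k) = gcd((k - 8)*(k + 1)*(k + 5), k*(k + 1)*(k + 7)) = k + 1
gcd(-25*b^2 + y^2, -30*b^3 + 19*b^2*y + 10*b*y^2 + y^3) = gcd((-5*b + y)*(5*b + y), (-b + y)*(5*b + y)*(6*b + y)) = 5*b + y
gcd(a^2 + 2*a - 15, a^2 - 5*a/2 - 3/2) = a - 3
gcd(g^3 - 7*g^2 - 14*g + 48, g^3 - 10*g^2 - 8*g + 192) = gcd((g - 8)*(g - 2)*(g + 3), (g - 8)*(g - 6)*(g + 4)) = g - 8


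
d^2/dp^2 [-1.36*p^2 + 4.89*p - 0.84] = -2.72000000000000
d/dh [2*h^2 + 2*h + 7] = 4*h + 2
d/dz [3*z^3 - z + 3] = 9*z^2 - 1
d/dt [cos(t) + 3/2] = -sin(t)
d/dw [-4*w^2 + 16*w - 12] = 16 - 8*w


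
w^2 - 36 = (w - 6)*(w + 6)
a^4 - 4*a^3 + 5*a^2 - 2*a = a*(a - 2)*(a - 1)^2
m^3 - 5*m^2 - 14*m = m*(m - 7)*(m + 2)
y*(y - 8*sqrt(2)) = y^2 - 8*sqrt(2)*y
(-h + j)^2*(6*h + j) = 6*h^3 - 11*h^2*j + 4*h*j^2 + j^3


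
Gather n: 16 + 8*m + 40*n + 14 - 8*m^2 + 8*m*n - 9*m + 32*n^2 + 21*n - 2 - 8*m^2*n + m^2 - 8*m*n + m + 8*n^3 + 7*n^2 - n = -7*m^2 + 8*n^3 + 39*n^2 + n*(60 - 8*m^2) + 28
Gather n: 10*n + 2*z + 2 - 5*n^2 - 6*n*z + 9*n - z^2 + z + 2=-5*n^2 + n*(19 - 6*z) - z^2 + 3*z + 4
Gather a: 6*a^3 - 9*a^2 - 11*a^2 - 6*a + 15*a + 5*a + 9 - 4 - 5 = 6*a^3 - 20*a^2 + 14*a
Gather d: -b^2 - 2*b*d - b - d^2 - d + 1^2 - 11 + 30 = -b^2 - b - d^2 + d*(-2*b - 1) + 20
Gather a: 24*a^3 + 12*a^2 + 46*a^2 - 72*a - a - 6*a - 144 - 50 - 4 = 24*a^3 + 58*a^2 - 79*a - 198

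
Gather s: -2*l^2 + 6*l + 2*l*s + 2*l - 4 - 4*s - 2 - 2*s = -2*l^2 + 8*l + s*(2*l - 6) - 6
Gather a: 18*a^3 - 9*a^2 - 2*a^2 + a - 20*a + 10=18*a^3 - 11*a^2 - 19*a + 10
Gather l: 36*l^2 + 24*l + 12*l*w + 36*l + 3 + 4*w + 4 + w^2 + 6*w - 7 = 36*l^2 + l*(12*w + 60) + w^2 + 10*w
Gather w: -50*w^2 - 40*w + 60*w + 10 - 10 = -50*w^2 + 20*w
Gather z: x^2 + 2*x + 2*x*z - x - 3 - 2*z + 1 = x^2 + x + z*(2*x - 2) - 2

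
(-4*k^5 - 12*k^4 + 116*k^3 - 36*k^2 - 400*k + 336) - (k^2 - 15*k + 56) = -4*k^5 - 12*k^4 + 116*k^3 - 37*k^2 - 385*k + 280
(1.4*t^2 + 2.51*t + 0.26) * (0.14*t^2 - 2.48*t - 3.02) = 0.196*t^4 - 3.1206*t^3 - 10.4164*t^2 - 8.225*t - 0.7852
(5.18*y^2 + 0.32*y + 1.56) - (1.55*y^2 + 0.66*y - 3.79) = 3.63*y^2 - 0.34*y + 5.35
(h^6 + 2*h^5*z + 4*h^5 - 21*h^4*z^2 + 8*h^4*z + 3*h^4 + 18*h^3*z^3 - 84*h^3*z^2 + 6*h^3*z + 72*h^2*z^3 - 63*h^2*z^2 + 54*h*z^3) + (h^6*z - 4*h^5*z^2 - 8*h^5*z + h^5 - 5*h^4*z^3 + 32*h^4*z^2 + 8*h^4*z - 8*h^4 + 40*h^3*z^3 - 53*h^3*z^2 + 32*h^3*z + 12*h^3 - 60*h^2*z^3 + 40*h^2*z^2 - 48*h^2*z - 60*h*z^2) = h^6*z + h^6 - 4*h^5*z^2 - 6*h^5*z + 5*h^5 - 5*h^4*z^3 + 11*h^4*z^2 + 16*h^4*z - 5*h^4 + 58*h^3*z^3 - 137*h^3*z^2 + 38*h^3*z + 12*h^3 + 12*h^2*z^3 - 23*h^2*z^2 - 48*h^2*z + 54*h*z^3 - 60*h*z^2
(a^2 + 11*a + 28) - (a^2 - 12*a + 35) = 23*a - 7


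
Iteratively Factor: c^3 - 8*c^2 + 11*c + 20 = (c - 4)*(c^2 - 4*c - 5) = (c - 5)*(c - 4)*(c + 1)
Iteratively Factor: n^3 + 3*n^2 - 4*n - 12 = (n + 3)*(n^2 - 4) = (n + 2)*(n + 3)*(n - 2)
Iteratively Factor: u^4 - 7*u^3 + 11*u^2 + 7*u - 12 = (u + 1)*(u^3 - 8*u^2 + 19*u - 12) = (u - 1)*(u + 1)*(u^2 - 7*u + 12) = (u - 3)*(u - 1)*(u + 1)*(u - 4)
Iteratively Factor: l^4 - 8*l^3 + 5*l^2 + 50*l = (l - 5)*(l^3 - 3*l^2 - 10*l) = (l - 5)^2*(l^2 + 2*l) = l*(l - 5)^2*(l + 2)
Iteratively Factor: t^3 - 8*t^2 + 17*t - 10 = (t - 1)*(t^2 - 7*t + 10) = (t - 5)*(t - 1)*(t - 2)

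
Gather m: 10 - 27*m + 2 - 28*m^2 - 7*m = -28*m^2 - 34*m + 12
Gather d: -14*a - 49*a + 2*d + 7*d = -63*a + 9*d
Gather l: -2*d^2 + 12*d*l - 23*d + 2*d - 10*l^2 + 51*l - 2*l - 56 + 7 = -2*d^2 - 21*d - 10*l^2 + l*(12*d + 49) - 49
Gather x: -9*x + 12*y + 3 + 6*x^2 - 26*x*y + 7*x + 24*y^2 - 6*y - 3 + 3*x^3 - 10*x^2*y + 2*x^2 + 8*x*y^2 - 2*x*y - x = 3*x^3 + x^2*(8 - 10*y) + x*(8*y^2 - 28*y - 3) + 24*y^2 + 6*y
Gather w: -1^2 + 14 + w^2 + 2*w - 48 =w^2 + 2*w - 35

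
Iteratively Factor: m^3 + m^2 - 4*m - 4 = (m + 1)*(m^2 - 4) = (m + 1)*(m + 2)*(m - 2)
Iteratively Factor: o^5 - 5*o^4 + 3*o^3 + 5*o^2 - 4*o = (o - 4)*(o^4 - o^3 - o^2 + o) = (o - 4)*(o + 1)*(o^3 - 2*o^2 + o) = o*(o - 4)*(o + 1)*(o^2 - 2*o + 1) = o*(o - 4)*(o - 1)*(o + 1)*(o - 1)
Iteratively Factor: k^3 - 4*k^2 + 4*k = (k - 2)*(k^2 - 2*k) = (k - 2)^2*(k)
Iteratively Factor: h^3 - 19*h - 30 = (h + 2)*(h^2 - 2*h - 15) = (h - 5)*(h + 2)*(h + 3)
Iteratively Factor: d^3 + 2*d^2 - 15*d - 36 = (d + 3)*(d^2 - d - 12) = (d - 4)*(d + 3)*(d + 3)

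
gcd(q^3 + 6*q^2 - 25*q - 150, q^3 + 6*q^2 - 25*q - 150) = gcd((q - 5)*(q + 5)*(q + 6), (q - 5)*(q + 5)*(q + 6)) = q^3 + 6*q^2 - 25*q - 150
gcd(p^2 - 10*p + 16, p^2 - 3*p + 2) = p - 2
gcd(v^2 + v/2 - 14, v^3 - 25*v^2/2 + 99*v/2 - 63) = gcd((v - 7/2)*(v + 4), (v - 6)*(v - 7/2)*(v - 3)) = v - 7/2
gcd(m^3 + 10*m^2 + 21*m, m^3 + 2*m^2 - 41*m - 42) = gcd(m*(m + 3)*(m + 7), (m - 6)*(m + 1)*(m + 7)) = m + 7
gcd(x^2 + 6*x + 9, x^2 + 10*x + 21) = x + 3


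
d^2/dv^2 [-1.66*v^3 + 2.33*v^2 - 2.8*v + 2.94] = 4.66 - 9.96*v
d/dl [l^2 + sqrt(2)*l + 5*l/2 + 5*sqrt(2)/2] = 2*l + sqrt(2) + 5/2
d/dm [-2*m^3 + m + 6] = 1 - 6*m^2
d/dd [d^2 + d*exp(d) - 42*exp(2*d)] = d*exp(d) + 2*d - 84*exp(2*d) + exp(d)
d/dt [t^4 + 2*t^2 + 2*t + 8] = 4*t^3 + 4*t + 2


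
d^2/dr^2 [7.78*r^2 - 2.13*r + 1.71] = 15.5600000000000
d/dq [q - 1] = 1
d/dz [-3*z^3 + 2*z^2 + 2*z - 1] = -9*z^2 + 4*z + 2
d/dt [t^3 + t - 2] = 3*t^2 + 1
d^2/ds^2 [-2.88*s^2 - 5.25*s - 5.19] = -5.76000000000000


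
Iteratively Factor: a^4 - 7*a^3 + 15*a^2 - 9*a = (a)*(a^3 - 7*a^2 + 15*a - 9) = a*(a - 3)*(a^2 - 4*a + 3) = a*(a - 3)*(a - 1)*(a - 3)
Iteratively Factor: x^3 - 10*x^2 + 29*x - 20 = (x - 1)*(x^2 - 9*x + 20) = (x - 4)*(x - 1)*(x - 5)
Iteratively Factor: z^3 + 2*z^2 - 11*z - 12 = (z + 1)*(z^2 + z - 12) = (z - 3)*(z + 1)*(z + 4)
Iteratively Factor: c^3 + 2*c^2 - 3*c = (c)*(c^2 + 2*c - 3) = c*(c + 3)*(c - 1)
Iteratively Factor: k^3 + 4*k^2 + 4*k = (k)*(k^2 + 4*k + 4) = k*(k + 2)*(k + 2)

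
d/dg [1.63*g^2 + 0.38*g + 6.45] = 3.26*g + 0.38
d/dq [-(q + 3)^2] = -2*q - 6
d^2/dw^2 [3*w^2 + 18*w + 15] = 6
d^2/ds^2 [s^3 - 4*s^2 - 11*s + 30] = 6*s - 8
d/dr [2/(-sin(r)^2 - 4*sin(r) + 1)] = 4*(sin(r) + 2)*cos(r)/(4*sin(r) - cos(r)^2)^2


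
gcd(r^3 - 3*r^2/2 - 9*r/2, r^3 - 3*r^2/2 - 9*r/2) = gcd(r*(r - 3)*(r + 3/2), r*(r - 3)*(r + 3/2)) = r^3 - 3*r^2/2 - 9*r/2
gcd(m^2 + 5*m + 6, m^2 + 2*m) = m + 2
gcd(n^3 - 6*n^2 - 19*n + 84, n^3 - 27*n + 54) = n - 3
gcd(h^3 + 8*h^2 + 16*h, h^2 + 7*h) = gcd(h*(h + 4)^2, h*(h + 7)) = h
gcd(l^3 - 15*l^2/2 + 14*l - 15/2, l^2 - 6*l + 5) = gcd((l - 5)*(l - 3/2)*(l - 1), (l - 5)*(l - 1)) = l^2 - 6*l + 5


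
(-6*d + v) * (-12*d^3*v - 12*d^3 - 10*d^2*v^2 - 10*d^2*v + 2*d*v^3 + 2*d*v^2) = 72*d^4*v + 72*d^4 + 48*d^3*v^2 + 48*d^3*v - 22*d^2*v^3 - 22*d^2*v^2 + 2*d*v^4 + 2*d*v^3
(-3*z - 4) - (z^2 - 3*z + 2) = -z^2 - 6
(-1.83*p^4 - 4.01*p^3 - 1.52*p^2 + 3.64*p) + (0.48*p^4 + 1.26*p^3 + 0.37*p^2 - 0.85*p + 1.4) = -1.35*p^4 - 2.75*p^3 - 1.15*p^2 + 2.79*p + 1.4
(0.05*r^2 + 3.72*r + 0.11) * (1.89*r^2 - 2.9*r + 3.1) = 0.0945*r^4 + 6.8858*r^3 - 10.4251*r^2 + 11.213*r + 0.341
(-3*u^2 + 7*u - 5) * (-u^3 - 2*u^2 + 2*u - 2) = 3*u^5 - u^4 - 15*u^3 + 30*u^2 - 24*u + 10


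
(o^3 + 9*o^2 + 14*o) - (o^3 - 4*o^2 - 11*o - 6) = 13*o^2 + 25*o + 6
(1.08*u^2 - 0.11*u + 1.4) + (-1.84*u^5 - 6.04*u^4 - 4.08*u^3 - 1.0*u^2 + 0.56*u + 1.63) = -1.84*u^5 - 6.04*u^4 - 4.08*u^3 + 0.0800000000000001*u^2 + 0.45*u + 3.03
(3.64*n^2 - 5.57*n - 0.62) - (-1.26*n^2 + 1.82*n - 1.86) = 4.9*n^2 - 7.39*n + 1.24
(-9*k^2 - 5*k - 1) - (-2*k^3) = 2*k^3 - 9*k^2 - 5*k - 1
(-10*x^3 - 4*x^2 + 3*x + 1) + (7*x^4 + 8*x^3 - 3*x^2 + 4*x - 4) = 7*x^4 - 2*x^3 - 7*x^2 + 7*x - 3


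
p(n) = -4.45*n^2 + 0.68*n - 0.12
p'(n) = 0.68 - 8.9*n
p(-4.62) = -98.24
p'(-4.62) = 41.80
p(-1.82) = -16.10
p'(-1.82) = 16.88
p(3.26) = -45.20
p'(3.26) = -28.33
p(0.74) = -2.05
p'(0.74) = -5.91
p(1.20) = -5.71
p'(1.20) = -10.00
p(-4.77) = -104.61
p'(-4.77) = 43.13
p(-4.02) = -74.77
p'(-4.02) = 36.46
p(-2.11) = -21.37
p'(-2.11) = 19.46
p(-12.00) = -649.08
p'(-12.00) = 107.48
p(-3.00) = -42.21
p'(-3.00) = 27.38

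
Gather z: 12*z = 12*z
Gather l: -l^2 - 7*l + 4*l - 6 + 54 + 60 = -l^2 - 3*l + 108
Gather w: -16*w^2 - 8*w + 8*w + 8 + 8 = 16 - 16*w^2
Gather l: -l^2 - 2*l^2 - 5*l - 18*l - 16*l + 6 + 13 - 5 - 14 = -3*l^2 - 39*l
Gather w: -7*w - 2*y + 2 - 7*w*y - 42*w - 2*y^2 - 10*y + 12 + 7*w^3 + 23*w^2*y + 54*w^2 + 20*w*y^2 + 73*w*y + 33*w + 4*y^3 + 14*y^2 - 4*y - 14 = 7*w^3 + w^2*(23*y + 54) + w*(20*y^2 + 66*y - 16) + 4*y^3 + 12*y^2 - 16*y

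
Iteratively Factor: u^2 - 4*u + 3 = (u - 1)*(u - 3)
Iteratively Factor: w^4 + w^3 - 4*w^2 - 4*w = (w - 2)*(w^3 + 3*w^2 + 2*w) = (w - 2)*(w + 2)*(w^2 + w) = w*(w - 2)*(w + 2)*(w + 1)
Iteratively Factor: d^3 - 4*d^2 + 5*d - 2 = (d - 2)*(d^2 - 2*d + 1) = (d - 2)*(d - 1)*(d - 1)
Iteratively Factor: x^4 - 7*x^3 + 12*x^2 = (x)*(x^3 - 7*x^2 + 12*x) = x*(x - 3)*(x^2 - 4*x) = x^2*(x - 3)*(x - 4)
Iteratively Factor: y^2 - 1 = (y + 1)*(y - 1)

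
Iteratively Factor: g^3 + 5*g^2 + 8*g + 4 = (g + 2)*(g^2 + 3*g + 2) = (g + 1)*(g + 2)*(g + 2)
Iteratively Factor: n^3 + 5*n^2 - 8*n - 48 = (n + 4)*(n^2 + n - 12) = (n + 4)^2*(n - 3)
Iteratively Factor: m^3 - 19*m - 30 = (m - 5)*(m^2 + 5*m + 6) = (m - 5)*(m + 3)*(m + 2)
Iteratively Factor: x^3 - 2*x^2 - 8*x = (x + 2)*(x^2 - 4*x) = x*(x + 2)*(x - 4)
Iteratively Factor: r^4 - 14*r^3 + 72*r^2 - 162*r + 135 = (r - 3)*(r^3 - 11*r^2 + 39*r - 45) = (r - 5)*(r - 3)*(r^2 - 6*r + 9) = (r - 5)*(r - 3)^2*(r - 3)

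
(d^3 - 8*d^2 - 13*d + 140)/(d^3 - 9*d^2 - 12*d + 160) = (d - 7)/(d - 8)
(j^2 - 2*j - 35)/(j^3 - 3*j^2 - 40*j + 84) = (j + 5)/(j^2 + 4*j - 12)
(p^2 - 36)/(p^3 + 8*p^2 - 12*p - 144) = (p - 6)/(p^2 + 2*p - 24)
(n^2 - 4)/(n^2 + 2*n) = (n - 2)/n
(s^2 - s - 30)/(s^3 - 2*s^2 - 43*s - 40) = (s - 6)/(s^2 - 7*s - 8)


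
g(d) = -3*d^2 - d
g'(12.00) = -73.00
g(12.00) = -444.00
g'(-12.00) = 71.00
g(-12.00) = -420.00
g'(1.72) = -11.32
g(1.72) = -10.60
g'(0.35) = -3.10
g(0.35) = -0.72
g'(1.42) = -9.52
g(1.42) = -7.47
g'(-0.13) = -0.22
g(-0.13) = 0.08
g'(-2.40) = 13.40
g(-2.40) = -14.88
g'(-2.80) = 15.80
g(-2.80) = -20.72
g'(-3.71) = 21.26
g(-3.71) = -37.58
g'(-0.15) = -0.10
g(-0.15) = 0.08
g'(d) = -6*d - 1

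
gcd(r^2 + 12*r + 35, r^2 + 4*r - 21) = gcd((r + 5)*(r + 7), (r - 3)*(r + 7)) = r + 7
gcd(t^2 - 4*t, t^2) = t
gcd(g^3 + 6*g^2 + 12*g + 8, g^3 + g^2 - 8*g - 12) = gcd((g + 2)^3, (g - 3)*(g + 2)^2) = g^2 + 4*g + 4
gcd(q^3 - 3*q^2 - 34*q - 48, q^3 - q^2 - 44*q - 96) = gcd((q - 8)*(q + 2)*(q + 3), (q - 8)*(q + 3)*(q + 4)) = q^2 - 5*q - 24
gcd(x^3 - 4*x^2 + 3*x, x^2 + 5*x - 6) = x - 1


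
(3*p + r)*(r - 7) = 3*p*r - 21*p + r^2 - 7*r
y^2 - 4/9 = (y - 2/3)*(y + 2/3)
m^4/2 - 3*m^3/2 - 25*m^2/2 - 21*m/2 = m*(m/2 + 1/2)*(m - 7)*(m + 3)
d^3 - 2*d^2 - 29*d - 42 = (d - 7)*(d + 2)*(d + 3)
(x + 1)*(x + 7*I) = x^2 + x + 7*I*x + 7*I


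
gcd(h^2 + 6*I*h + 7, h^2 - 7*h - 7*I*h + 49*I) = 1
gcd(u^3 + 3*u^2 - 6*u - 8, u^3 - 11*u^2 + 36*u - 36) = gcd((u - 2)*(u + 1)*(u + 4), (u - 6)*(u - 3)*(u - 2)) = u - 2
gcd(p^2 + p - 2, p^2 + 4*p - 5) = p - 1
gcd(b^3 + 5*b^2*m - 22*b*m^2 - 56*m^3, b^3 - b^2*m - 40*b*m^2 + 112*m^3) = b^2 + 3*b*m - 28*m^2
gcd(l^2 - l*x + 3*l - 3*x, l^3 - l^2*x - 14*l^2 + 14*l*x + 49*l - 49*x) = -l + x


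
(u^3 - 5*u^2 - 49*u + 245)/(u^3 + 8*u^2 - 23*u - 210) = (u - 7)/(u + 6)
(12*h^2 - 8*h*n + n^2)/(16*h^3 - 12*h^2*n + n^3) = (6*h - n)/(8*h^2 - 2*h*n - n^2)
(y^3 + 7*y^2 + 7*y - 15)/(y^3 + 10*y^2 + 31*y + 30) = (y - 1)/(y + 2)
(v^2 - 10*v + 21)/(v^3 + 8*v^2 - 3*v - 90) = (v - 7)/(v^2 + 11*v + 30)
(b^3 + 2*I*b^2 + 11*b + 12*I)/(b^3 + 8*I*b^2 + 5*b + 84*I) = (b + I)/(b + 7*I)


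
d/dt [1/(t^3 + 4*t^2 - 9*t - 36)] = (-3*t^2 - 8*t + 9)/(t^3 + 4*t^2 - 9*t - 36)^2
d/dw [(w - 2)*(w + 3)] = 2*w + 1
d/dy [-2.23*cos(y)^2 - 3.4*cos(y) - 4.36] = (4.46*cos(y) + 3.4)*sin(y)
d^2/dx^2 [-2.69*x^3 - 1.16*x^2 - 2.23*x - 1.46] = -16.14*x - 2.32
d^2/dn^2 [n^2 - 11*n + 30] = 2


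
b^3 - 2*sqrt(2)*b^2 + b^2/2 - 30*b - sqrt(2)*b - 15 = (b + 1/2)*(b - 5*sqrt(2))*(b + 3*sqrt(2))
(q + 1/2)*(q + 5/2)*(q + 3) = q^3 + 6*q^2 + 41*q/4 + 15/4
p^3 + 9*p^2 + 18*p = p*(p + 3)*(p + 6)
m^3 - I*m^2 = m^2*(m - I)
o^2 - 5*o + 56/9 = (o - 8/3)*(o - 7/3)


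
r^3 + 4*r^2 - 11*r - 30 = (r - 3)*(r + 2)*(r + 5)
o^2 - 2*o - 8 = (o - 4)*(o + 2)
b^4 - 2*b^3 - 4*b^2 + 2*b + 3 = (b - 3)*(b - 1)*(b + 1)^2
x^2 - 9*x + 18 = (x - 6)*(x - 3)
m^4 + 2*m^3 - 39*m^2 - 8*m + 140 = (m - 5)*(m - 2)*(m + 2)*(m + 7)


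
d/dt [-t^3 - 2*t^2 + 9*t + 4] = -3*t^2 - 4*t + 9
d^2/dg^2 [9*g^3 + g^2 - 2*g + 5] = 54*g + 2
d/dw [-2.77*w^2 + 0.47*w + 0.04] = 0.47 - 5.54*w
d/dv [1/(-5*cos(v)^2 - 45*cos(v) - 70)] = -(2*cos(v) + 9)*sin(v)/(5*(cos(v)^2 + 9*cos(v) + 14)^2)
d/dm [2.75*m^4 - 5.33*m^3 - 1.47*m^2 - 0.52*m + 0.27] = 11.0*m^3 - 15.99*m^2 - 2.94*m - 0.52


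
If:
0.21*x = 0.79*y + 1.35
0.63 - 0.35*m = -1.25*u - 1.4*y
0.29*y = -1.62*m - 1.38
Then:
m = -0.179012345679012*y - 0.851851851851852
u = -1.17012345679012*y - 0.742518518518518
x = 3.76190476190476*y + 6.42857142857143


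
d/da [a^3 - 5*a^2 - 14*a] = 3*a^2 - 10*a - 14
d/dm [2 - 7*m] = -7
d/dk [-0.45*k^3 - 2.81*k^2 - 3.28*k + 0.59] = -1.35*k^2 - 5.62*k - 3.28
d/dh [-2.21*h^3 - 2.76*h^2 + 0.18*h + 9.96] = -6.63*h^2 - 5.52*h + 0.18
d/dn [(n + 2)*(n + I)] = 2*n + 2 + I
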